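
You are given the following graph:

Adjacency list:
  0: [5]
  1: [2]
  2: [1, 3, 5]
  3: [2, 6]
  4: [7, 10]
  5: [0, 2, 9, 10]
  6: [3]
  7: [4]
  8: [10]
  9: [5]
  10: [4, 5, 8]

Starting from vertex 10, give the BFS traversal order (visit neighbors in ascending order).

BFS from vertex 10 (neighbors processed in ascending order):
Visit order: 10, 4, 5, 8, 7, 0, 2, 9, 1, 3, 6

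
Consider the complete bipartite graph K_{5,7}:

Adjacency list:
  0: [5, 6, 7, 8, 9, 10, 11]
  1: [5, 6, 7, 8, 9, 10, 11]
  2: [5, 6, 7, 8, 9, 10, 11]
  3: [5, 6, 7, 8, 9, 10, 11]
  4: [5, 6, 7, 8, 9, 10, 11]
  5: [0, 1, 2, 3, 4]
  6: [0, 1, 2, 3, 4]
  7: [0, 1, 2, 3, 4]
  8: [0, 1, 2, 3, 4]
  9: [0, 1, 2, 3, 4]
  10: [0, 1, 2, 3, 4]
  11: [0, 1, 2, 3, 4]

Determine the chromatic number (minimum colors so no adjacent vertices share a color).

K_{5,7} is bipartite: vertices split into two independent sets of size 5 and 7.
Color one set 0, the other 1. No adjacent vertices share a color.
Chromatic number = 2.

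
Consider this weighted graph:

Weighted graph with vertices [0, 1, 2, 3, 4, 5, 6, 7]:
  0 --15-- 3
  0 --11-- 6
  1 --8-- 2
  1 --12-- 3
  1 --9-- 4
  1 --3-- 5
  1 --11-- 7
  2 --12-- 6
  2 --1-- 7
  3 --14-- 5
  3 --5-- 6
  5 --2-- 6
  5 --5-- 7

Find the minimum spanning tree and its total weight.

Applying Kruskal's algorithm (sort edges by weight, add if no cycle):
  Add (2,7) w=1
  Add (5,6) w=2
  Add (1,5) w=3
  Add (3,6) w=5
  Add (5,7) w=5
  Skip (1,2) w=8 (creates cycle)
  Add (1,4) w=9
  Add (0,6) w=11
  Skip (1,7) w=11 (creates cycle)
  Skip (1,3) w=12 (creates cycle)
  Skip (2,6) w=12 (creates cycle)
  Skip (3,5) w=14 (creates cycle)
  Skip (0,3) w=15 (creates cycle)
MST weight = 36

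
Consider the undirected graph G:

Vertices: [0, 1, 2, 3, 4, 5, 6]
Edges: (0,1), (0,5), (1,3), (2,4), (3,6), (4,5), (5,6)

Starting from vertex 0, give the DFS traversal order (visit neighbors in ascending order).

DFS from vertex 0 (neighbors processed in ascending order):
Visit order: 0, 1, 3, 6, 5, 4, 2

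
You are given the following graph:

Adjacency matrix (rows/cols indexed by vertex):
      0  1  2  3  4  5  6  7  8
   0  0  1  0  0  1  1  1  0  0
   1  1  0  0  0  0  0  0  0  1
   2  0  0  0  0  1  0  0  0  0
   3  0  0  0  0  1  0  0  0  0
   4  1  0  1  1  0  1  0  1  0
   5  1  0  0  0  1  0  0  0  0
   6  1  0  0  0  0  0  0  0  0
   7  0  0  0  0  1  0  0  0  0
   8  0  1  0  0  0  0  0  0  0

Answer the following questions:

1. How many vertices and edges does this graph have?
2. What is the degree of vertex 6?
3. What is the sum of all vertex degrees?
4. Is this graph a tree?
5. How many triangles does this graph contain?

Count: 9 vertices, 9 edges.
Vertex 6 has neighbors [0], degree = 1.
Handshaking lemma: 2 * 9 = 18.
A tree on 9 vertices has 8 edges. This graph has 9 edges (1 extra). Not a tree.
Number of triangles = 1.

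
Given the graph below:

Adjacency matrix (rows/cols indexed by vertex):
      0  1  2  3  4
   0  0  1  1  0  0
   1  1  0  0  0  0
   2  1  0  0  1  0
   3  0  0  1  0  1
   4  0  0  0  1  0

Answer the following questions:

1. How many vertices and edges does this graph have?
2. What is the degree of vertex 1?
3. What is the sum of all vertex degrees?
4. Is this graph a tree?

Count: 5 vertices, 4 edges.
Vertex 1 has neighbors [0], degree = 1.
Handshaking lemma: 2 * 4 = 8.
A graph is a tree iff it is connected and has exactly n-1 edges. This graph is connected (all 5 vertices in one component) and has 5-1 = 4 edges. It is a tree.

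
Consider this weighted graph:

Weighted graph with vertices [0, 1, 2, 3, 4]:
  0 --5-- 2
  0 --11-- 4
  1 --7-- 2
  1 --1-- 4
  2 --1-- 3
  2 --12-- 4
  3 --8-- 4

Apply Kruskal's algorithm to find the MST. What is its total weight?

Applying Kruskal's algorithm (sort edges by weight, add if no cycle):
  Add (1,4) w=1
  Add (2,3) w=1
  Add (0,2) w=5
  Add (1,2) w=7
  Skip (3,4) w=8 (creates cycle)
  Skip (0,4) w=11 (creates cycle)
  Skip (2,4) w=12 (creates cycle)
MST weight = 14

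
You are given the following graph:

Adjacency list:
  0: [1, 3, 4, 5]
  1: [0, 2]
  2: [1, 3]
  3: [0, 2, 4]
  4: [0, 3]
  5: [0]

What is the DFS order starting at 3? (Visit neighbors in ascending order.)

DFS from vertex 3 (neighbors processed in ascending order):
Visit order: 3, 0, 1, 2, 4, 5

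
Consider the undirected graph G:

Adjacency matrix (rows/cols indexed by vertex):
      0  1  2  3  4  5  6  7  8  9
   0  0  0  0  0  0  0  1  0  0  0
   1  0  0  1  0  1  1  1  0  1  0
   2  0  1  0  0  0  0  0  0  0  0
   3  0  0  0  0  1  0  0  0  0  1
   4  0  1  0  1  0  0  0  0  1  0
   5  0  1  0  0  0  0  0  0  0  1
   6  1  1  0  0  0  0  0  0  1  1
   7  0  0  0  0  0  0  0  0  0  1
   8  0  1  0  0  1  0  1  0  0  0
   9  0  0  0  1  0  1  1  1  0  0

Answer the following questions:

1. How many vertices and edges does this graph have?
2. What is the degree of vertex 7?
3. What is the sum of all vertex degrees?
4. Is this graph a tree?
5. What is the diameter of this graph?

Count: 10 vertices, 13 edges.
Vertex 7 has neighbors [9], degree = 1.
Handshaking lemma: 2 * 13 = 26.
A tree on 10 vertices has 9 edges. This graph has 13 edges (4 extra). Not a tree.
Diameter (longest shortest path) = 4.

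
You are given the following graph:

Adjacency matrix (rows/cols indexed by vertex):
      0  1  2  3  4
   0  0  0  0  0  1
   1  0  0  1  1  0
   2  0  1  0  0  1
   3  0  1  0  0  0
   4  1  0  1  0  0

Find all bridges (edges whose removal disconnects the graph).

A bridge is an edge whose removal increases the number of connected components.
Bridges found: (0,4), (1,2), (1,3), (2,4)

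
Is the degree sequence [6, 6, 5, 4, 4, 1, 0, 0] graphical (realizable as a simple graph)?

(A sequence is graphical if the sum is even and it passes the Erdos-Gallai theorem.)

Sum of degrees = 26. Sum is even but fails Erdos-Gallai. The sequence is NOT graphical.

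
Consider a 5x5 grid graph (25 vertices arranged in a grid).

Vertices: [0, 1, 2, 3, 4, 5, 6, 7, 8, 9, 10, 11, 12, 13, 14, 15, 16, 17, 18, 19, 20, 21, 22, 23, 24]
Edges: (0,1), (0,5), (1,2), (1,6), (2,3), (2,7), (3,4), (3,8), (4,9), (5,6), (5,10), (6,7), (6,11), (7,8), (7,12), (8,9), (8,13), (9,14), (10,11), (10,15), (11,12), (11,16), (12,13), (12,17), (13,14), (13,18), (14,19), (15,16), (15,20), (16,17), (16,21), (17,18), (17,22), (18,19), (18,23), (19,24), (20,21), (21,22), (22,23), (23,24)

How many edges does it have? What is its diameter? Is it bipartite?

A 5x5 grid has 20 vertical edges and 20 horizontal edges.
Total edges = 20 + 20 = 40.
Diameter = (5-1) + (5-1) = 8 (corner to opposite corner).
Grid graphs are bipartite (checkerboard coloring).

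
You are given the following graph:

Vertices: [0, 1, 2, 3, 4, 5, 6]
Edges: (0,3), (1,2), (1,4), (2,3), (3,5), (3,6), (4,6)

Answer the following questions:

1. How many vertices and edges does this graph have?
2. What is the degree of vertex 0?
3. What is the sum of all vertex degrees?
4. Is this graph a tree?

Count: 7 vertices, 7 edges.
Vertex 0 has neighbors [3], degree = 1.
Handshaking lemma: 2 * 7 = 14.
A tree on 7 vertices has 6 edges. This graph has 7 edges (1 extra). Not a tree.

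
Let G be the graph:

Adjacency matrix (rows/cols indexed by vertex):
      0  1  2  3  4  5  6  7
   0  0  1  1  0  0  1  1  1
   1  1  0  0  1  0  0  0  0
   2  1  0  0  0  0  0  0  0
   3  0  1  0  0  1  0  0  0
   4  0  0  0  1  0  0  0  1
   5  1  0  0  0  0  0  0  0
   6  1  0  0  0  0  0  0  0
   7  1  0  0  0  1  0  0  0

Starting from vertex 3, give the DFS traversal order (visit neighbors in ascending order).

DFS from vertex 3 (neighbors processed in ascending order):
Visit order: 3, 1, 0, 2, 5, 6, 7, 4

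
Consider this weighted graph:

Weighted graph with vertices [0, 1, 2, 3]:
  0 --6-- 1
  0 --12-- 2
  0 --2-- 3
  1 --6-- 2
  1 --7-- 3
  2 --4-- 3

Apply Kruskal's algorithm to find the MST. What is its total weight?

Applying Kruskal's algorithm (sort edges by weight, add if no cycle):
  Add (0,3) w=2
  Add (2,3) w=4
  Add (0,1) w=6
  Skip (1,2) w=6 (creates cycle)
  Skip (1,3) w=7 (creates cycle)
  Skip (0,2) w=12 (creates cycle)
MST weight = 12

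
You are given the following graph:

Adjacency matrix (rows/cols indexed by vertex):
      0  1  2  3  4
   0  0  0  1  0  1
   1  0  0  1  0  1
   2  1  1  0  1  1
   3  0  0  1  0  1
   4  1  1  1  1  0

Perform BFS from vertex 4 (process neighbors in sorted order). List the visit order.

BFS from vertex 4 (neighbors processed in ascending order):
Visit order: 4, 0, 1, 2, 3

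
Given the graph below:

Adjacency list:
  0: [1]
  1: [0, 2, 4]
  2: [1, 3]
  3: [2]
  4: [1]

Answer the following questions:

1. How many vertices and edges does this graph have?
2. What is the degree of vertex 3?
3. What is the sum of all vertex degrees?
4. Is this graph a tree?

Count: 5 vertices, 4 edges.
Vertex 3 has neighbors [2], degree = 1.
Handshaking lemma: 2 * 4 = 8.
A graph is a tree iff it is connected and has exactly n-1 edges. This graph is connected (all 5 vertices in one component) and has 5-1 = 4 edges. It is a tree.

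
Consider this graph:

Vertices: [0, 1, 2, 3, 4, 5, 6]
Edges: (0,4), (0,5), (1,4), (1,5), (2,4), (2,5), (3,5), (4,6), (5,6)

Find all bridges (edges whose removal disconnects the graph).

A bridge is an edge whose removal increases the number of connected components.
Bridges found: (3,5)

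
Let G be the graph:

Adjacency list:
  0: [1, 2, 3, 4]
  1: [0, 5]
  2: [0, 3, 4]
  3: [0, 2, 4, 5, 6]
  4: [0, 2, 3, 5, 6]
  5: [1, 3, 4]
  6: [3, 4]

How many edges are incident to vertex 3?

Vertex 3 has neighbors [0, 2, 4, 5, 6], so deg(3) = 5.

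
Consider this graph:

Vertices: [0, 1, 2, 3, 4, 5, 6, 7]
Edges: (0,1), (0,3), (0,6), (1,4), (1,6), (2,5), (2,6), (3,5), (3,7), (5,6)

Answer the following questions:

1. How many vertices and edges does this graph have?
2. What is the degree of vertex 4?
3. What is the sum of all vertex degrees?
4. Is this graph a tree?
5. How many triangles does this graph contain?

Count: 8 vertices, 10 edges.
Vertex 4 has neighbors [1], degree = 1.
Handshaking lemma: 2 * 10 = 20.
A tree on 8 vertices has 7 edges. This graph has 10 edges (3 extra). Not a tree.
Number of triangles = 2.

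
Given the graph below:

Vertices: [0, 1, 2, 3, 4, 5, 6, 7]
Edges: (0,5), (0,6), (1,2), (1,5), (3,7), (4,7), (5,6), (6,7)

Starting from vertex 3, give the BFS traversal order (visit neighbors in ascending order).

BFS from vertex 3 (neighbors processed in ascending order):
Visit order: 3, 7, 4, 6, 0, 5, 1, 2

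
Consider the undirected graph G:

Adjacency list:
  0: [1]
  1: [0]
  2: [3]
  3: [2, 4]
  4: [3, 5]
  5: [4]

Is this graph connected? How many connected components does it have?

Checking connectivity: the graph has 2 connected component(s).
Components: [[0, 1], [2, 3, 4, 5]]. The graph is NOT connected.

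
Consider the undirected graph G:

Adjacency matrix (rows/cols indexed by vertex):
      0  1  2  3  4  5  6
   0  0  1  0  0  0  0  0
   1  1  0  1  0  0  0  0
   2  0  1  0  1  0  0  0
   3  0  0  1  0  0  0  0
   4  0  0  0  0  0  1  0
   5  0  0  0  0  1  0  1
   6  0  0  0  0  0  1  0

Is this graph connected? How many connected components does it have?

Checking connectivity: the graph has 2 connected component(s).
Components: [[0, 1, 2, 3], [4, 5, 6]]. The graph is NOT connected.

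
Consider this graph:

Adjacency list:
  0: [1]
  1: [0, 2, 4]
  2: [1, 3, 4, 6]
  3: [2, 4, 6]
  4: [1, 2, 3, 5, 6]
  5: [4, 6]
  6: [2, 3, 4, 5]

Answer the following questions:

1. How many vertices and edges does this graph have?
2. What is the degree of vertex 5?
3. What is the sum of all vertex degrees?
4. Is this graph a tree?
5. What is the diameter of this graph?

Count: 7 vertices, 11 edges.
Vertex 5 has neighbors [4, 6], degree = 2.
Handshaking lemma: 2 * 11 = 22.
A tree on 7 vertices has 6 edges. This graph has 11 edges (5 extra). Not a tree.
Diameter (longest shortest path) = 3.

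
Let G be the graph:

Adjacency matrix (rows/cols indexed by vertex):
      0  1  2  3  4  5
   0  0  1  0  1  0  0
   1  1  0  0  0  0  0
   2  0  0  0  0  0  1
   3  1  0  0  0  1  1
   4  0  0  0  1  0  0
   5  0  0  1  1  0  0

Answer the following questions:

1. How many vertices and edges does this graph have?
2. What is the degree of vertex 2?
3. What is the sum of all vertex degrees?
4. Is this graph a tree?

Count: 6 vertices, 5 edges.
Vertex 2 has neighbors [5], degree = 1.
Handshaking lemma: 2 * 5 = 10.
A graph is a tree iff it is connected and has exactly n-1 edges. This graph is connected (all 6 vertices in one component) and has 6-1 = 5 edges. It is a tree.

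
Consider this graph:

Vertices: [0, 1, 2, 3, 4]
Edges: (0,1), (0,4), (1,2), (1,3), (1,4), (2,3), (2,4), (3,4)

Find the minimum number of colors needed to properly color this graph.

The graph has a maximum clique of size 4 (lower bound on chromatic number).
A valid 4-coloring: {0: 2, 1: 0, 2: 2, 3: 3, 4: 1}.
Chromatic number = 4.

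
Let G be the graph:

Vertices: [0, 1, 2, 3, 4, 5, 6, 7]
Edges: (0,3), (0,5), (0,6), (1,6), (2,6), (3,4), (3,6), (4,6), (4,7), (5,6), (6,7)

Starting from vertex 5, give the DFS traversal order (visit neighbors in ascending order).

DFS from vertex 5 (neighbors processed in ascending order):
Visit order: 5, 0, 3, 4, 6, 1, 2, 7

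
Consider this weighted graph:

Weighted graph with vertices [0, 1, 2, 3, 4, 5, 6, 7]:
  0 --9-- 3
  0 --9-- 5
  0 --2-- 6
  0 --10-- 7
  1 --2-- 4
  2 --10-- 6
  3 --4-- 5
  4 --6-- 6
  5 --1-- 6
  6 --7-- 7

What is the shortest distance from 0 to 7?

Using Dijkstra's algorithm from vertex 0:
Shortest path: 0 -> 6 -> 7
Total weight: 2 + 7 = 9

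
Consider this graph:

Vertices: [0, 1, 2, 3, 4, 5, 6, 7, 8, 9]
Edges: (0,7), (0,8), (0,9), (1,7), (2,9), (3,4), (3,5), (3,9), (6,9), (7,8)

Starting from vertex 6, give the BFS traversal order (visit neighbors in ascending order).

BFS from vertex 6 (neighbors processed in ascending order):
Visit order: 6, 9, 0, 2, 3, 7, 8, 4, 5, 1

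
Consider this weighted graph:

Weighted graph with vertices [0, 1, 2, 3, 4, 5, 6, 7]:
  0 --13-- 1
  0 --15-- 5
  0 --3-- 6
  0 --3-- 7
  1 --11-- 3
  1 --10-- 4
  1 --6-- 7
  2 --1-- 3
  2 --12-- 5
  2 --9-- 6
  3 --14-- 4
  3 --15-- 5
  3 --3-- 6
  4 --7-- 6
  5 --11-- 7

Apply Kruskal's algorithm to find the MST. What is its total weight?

Applying Kruskal's algorithm (sort edges by weight, add if no cycle):
  Add (2,3) w=1
  Add (0,7) w=3
  Add (0,6) w=3
  Add (3,6) w=3
  Add (1,7) w=6
  Add (4,6) w=7
  Skip (2,6) w=9 (creates cycle)
  Skip (1,4) w=10 (creates cycle)
  Skip (1,3) w=11 (creates cycle)
  Add (5,7) w=11
  Skip (2,5) w=12 (creates cycle)
  Skip (0,1) w=13 (creates cycle)
  Skip (3,4) w=14 (creates cycle)
  Skip (0,5) w=15 (creates cycle)
  Skip (3,5) w=15 (creates cycle)
MST weight = 34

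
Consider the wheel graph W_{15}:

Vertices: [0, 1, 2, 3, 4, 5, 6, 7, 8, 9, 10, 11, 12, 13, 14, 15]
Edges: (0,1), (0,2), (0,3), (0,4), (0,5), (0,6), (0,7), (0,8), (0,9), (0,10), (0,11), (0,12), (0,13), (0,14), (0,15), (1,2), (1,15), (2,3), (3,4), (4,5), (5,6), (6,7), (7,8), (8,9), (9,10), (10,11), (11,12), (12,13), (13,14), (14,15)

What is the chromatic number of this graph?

W_{15} = C_{15} plus a hub adjacent to every cycle vertex.
The outer cycle needs 3 colors (odd cycle); the hub is adjacent to all of them so needs a fresh color.
Chromatic number = 3 + 1 = 4.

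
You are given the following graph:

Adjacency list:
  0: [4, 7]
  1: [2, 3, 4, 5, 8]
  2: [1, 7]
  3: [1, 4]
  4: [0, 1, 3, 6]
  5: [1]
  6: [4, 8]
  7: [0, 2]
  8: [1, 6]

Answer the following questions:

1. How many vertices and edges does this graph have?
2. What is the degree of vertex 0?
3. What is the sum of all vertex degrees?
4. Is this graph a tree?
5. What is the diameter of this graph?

Count: 9 vertices, 11 edges.
Vertex 0 has neighbors [4, 7], degree = 2.
Handshaking lemma: 2 * 11 = 22.
A tree on 9 vertices has 8 edges. This graph has 11 edges (3 extra). Not a tree.
Diameter (longest shortest path) = 3.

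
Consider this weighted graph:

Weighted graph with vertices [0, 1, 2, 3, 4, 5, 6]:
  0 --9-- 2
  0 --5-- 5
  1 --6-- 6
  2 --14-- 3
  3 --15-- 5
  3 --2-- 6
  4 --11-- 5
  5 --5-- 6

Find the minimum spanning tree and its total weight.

Applying Kruskal's algorithm (sort edges by weight, add if no cycle):
  Add (3,6) w=2
  Add (0,5) w=5
  Add (5,6) w=5
  Add (1,6) w=6
  Add (0,2) w=9
  Add (4,5) w=11
  Skip (2,3) w=14 (creates cycle)
  Skip (3,5) w=15 (creates cycle)
MST weight = 38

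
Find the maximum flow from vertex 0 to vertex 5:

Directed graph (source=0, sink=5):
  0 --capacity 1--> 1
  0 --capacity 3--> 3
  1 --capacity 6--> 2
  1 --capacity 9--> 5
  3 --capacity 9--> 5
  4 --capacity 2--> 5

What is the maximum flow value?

Computing max flow:
  Flow on (0->1): 1/1
  Flow on (0->3): 3/3
  Flow on (1->5): 1/9
  Flow on (3->5): 3/9
Maximum flow = 4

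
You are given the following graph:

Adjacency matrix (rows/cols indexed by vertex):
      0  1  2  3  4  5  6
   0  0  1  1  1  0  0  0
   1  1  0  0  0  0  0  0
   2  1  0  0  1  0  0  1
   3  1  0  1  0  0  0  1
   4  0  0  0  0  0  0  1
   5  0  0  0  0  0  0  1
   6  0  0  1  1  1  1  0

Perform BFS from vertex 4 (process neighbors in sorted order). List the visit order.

BFS from vertex 4 (neighbors processed in ascending order):
Visit order: 4, 6, 2, 3, 5, 0, 1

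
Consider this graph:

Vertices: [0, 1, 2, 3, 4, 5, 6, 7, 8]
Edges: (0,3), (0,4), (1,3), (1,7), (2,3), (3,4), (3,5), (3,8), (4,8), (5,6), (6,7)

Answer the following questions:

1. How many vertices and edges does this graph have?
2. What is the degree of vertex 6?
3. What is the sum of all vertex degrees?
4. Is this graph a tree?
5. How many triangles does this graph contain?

Count: 9 vertices, 11 edges.
Vertex 6 has neighbors [5, 7], degree = 2.
Handshaking lemma: 2 * 11 = 22.
A tree on 9 vertices has 8 edges. This graph has 11 edges (3 extra). Not a tree.
Number of triangles = 2.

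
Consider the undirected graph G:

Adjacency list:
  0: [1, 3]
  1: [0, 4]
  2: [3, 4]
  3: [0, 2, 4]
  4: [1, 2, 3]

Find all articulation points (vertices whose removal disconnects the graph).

No articulation points. The graph is biconnected.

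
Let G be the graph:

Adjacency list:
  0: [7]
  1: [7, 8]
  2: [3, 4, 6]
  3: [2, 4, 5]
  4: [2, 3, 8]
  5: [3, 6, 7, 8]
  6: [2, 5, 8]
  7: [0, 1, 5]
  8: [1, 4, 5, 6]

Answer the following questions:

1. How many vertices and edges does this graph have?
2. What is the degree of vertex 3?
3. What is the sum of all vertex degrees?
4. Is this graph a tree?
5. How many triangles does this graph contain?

Count: 9 vertices, 13 edges.
Vertex 3 has neighbors [2, 4, 5], degree = 3.
Handshaking lemma: 2 * 13 = 26.
A tree on 9 vertices has 8 edges. This graph has 13 edges (5 extra). Not a tree.
Number of triangles = 2.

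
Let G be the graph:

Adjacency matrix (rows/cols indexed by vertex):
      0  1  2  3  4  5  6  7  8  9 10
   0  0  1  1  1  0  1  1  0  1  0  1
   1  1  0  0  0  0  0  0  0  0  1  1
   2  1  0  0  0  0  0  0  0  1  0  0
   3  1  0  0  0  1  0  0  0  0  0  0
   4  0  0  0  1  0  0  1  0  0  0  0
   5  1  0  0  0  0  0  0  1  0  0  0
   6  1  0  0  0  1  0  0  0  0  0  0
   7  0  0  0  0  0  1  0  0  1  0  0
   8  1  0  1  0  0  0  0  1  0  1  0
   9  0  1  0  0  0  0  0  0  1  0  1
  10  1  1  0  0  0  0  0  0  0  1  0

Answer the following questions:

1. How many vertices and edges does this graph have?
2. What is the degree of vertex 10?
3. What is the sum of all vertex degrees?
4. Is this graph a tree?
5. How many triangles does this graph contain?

Count: 11 vertices, 16 edges.
Vertex 10 has neighbors [0, 1, 9], degree = 3.
Handshaking lemma: 2 * 16 = 32.
A tree on 11 vertices has 10 edges. This graph has 16 edges (6 extra). Not a tree.
Number of triangles = 3.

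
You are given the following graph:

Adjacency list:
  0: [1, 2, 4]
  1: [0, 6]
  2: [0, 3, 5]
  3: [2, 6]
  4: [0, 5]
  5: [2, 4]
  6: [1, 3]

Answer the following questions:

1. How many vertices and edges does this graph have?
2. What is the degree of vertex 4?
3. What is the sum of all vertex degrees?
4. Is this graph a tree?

Count: 7 vertices, 8 edges.
Vertex 4 has neighbors [0, 5], degree = 2.
Handshaking lemma: 2 * 8 = 16.
A tree on 7 vertices has 6 edges. This graph has 8 edges (2 extra). Not a tree.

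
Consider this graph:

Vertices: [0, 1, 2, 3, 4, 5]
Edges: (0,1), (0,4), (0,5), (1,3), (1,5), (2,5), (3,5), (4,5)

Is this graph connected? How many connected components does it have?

Checking connectivity: the graph has 1 connected component(s).
All vertices are reachable from each other. The graph IS connected.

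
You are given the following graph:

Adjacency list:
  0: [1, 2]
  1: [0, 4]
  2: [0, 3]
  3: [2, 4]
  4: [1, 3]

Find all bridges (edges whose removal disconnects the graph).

No bridges found. The graph is 2-edge-connected (no single edge removal disconnects it).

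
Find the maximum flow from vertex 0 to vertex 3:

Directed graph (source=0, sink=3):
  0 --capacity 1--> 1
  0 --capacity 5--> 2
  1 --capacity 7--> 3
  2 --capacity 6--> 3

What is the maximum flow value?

Computing max flow:
  Flow on (0->1): 1/1
  Flow on (0->2): 5/5
  Flow on (1->3): 1/7
  Flow on (2->3): 5/6
Maximum flow = 6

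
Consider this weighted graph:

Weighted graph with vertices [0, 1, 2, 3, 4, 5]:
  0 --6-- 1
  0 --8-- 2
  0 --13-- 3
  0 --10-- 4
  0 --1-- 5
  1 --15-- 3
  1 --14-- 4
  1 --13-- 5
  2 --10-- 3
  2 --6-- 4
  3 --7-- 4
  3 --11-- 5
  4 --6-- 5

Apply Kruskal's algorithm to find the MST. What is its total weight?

Applying Kruskal's algorithm (sort edges by weight, add if no cycle):
  Add (0,5) w=1
  Add (0,1) w=6
  Add (2,4) w=6
  Add (4,5) w=6
  Add (3,4) w=7
  Skip (0,2) w=8 (creates cycle)
  Skip (0,4) w=10 (creates cycle)
  Skip (2,3) w=10 (creates cycle)
  Skip (3,5) w=11 (creates cycle)
  Skip (0,3) w=13 (creates cycle)
  Skip (1,5) w=13 (creates cycle)
  Skip (1,4) w=14 (creates cycle)
  Skip (1,3) w=15 (creates cycle)
MST weight = 26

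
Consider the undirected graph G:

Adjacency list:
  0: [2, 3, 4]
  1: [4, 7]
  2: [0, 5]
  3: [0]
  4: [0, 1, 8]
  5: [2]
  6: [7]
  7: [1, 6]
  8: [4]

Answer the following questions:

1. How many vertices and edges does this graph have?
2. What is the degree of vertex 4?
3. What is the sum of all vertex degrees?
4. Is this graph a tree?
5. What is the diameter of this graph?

Count: 9 vertices, 8 edges.
Vertex 4 has neighbors [0, 1, 8], degree = 3.
Handshaking lemma: 2 * 8 = 16.
A graph is a tree iff it is connected and has exactly n-1 edges. This graph is connected (all 9 vertices in one component) and has 9-1 = 8 edges. It is a tree.
Diameter (longest shortest path) = 6.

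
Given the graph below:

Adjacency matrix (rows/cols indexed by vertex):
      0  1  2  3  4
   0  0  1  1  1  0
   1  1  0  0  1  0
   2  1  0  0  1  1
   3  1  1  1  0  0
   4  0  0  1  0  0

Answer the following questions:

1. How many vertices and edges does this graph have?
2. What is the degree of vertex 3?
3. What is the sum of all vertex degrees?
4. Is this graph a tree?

Count: 5 vertices, 6 edges.
Vertex 3 has neighbors [0, 1, 2], degree = 3.
Handshaking lemma: 2 * 6 = 12.
A tree on 5 vertices has 4 edges. This graph has 6 edges (2 extra). Not a tree.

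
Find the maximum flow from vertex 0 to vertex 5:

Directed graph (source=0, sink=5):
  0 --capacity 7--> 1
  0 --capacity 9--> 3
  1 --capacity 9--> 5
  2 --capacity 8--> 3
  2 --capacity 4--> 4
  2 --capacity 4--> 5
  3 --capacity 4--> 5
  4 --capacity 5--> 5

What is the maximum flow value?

Computing max flow:
  Flow on (0->1): 7/7
  Flow on (0->3): 4/9
  Flow on (1->5): 7/9
  Flow on (3->5): 4/4
Maximum flow = 11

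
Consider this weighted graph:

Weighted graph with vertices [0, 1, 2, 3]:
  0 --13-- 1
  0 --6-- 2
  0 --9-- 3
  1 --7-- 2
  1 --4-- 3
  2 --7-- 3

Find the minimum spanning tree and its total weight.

Applying Kruskal's algorithm (sort edges by weight, add if no cycle):
  Add (1,3) w=4
  Add (0,2) w=6
  Add (1,2) w=7
  Skip (2,3) w=7 (creates cycle)
  Skip (0,3) w=9 (creates cycle)
  Skip (0,1) w=13 (creates cycle)
MST weight = 17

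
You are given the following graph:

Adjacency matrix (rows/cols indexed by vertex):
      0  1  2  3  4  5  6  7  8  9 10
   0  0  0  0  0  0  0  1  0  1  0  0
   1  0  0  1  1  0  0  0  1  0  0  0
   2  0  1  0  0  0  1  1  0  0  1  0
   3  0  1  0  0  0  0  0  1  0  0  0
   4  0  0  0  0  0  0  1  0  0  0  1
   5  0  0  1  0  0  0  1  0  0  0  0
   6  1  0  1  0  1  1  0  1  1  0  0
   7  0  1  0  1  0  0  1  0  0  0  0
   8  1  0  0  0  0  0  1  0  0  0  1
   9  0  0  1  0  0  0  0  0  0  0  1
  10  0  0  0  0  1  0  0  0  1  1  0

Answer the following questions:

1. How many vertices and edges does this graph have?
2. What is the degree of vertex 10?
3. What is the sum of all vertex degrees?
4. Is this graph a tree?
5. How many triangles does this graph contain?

Count: 11 vertices, 16 edges.
Vertex 10 has neighbors [4, 8, 9], degree = 3.
Handshaking lemma: 2 * 16 = 32.
A tree on 11 vertices has 10 edges. This graph has 16 edges (6 extra). Not a tree.
Number of triangles = 3.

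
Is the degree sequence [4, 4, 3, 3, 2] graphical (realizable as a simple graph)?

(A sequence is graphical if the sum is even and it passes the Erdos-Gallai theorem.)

Sum of degrees = 16. Sum is even and passes Erdos-Gallai. The sequence IS graphical.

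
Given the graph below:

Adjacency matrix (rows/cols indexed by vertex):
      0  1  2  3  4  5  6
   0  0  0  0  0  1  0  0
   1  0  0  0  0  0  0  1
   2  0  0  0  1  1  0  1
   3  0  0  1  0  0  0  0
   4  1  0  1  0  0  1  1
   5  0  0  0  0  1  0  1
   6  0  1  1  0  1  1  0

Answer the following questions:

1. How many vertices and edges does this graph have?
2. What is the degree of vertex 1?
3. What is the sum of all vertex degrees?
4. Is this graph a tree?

Count: 7 vertices, 8 edges.
Vertex 1 has neighbors [6], degree = 1.
Handshaking lemma: 2 * 8 = 16.
A tree on 7 vertices has 6 edges. This graph has 8 edges (2 extra). Not a tree.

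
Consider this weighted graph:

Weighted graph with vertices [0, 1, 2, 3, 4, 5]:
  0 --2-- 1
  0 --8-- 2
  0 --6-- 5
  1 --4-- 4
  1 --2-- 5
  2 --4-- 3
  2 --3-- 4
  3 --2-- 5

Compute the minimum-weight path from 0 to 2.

Using Dijkstra's algorithm from vertex 0:
Shortest path: 0 -> 2
Total weight: 8 = 8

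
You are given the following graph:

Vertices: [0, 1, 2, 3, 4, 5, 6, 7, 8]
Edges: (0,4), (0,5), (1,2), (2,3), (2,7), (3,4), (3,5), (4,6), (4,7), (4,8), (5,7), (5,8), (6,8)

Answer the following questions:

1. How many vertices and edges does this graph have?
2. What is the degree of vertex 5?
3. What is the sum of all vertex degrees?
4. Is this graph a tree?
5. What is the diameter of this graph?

Count: 9 vertices, 13 edges.
Vertex 5 has neighbors [0, 3, 7, 8], degree = 4.
Handshaking lemma: 2 * 13 = 26.
A tree on 9 vertices has 8 edges. This graph has 13 edges (5 extra). Not a tree.
Diameter (longest shortest path) = 4.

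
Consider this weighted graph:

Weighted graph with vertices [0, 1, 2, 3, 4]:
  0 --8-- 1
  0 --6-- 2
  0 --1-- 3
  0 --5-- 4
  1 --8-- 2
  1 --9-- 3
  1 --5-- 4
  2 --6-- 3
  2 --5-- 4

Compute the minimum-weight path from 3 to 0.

Using Dijkstra's algorithm from vertex 3:
Shortest path: 3 -> 0
Total weight: 1 = 1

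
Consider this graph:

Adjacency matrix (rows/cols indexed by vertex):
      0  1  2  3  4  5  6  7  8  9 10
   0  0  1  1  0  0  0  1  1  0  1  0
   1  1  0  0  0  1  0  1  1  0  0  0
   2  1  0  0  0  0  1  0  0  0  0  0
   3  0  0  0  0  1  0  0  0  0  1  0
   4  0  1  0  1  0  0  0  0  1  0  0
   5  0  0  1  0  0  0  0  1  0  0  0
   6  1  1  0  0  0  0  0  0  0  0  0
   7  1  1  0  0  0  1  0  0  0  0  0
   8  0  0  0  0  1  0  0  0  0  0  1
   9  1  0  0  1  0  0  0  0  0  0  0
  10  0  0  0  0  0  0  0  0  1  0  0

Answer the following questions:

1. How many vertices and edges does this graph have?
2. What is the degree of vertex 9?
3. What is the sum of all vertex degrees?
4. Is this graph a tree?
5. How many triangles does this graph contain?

Count: 11 vertices, 14 edges.
Vertex 9 has neighbors [0, 3], degree = 2.
Handshaking lemma: 2 * 14 = 28.
A tree on 11 vertices has 10 edges. This graph has 14 edges (4 extra). Not a tree.
Number of triangles = 2.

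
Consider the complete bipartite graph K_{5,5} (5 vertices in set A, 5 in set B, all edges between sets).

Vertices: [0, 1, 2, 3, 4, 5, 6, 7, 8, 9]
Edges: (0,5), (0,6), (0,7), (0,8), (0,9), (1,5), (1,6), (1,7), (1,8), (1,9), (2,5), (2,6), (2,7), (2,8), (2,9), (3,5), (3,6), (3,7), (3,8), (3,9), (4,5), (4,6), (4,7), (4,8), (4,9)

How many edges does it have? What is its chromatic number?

K_{5,5} has 5 * 5 = 25 edges.
Bipartite graphs have chromatic number 2 (color each partition differently).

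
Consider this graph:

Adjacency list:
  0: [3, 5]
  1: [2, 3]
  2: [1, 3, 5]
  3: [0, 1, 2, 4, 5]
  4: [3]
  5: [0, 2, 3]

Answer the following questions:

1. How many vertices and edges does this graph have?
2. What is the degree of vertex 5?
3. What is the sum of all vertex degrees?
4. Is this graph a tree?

Count: 6 vertices, 8 edges.
Vertex 5 has neighbors [0, 2, 3], degree = 3.
Handshaking lemma: 2 * 8 = 16.
A tree on 6 vertices has 5 edges. This graph has 8 edges (3 extra). Not a tree.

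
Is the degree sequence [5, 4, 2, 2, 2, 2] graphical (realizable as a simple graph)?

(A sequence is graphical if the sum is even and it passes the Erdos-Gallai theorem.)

Sum of degrees = 17. Sum is odd, so the sequence is NOT graphical.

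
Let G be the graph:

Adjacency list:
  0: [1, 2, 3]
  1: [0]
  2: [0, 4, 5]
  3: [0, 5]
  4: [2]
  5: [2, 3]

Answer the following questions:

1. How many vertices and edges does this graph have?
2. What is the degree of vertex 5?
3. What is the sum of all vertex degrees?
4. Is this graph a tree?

Count: 6 vertices, 6 edges.
Vertex 5 has neighbors [2, 3], degree = 2.
Handshaking lemma: 2 * 6 = 12.
A tree on 6 vertices has 5 edges. This graph has 6 edges (1 extra). Not a tree.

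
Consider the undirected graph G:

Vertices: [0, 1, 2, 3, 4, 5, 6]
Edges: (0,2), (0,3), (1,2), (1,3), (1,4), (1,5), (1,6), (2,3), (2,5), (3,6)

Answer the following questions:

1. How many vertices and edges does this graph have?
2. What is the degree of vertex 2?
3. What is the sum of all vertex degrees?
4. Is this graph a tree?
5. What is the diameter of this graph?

Count: 7 vertices, 10 edges.
Vertex 2 has neighbors [0, 1, 3, 5], degree = 4.
Handshaking lemma: 2 * 10 = 20.
A tree on 7 vertices has 6 edges. This graph has 10 edges (4 extra). Not a tree.
Diameter (longest shortest path) = 3.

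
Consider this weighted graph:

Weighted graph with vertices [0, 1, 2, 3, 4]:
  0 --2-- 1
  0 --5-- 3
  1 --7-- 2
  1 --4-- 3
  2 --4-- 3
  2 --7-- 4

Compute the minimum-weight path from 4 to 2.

Using Dijkstra's algorithm from vertex 4:
Shortest path: 4 -> 2
Total weight: 7 = 7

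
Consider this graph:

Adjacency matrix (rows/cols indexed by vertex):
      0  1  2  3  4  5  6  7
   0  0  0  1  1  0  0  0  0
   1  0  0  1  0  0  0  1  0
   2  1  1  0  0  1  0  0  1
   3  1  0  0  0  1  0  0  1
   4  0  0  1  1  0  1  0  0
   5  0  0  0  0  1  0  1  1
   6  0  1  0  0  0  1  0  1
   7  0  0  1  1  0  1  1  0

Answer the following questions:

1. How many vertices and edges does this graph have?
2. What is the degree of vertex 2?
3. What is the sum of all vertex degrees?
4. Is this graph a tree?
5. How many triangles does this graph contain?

Count: 8 vertices, 12 edges.
Vertex 2 has neighbors [0, 1, 4, 7], degree = 4.
Handshaking lemma: 2 * 12 = 24.
A tree on 8 vertices has 7 edges. This graph has 12 edges (5 extra). Not a tree.
Number of triangles = 1.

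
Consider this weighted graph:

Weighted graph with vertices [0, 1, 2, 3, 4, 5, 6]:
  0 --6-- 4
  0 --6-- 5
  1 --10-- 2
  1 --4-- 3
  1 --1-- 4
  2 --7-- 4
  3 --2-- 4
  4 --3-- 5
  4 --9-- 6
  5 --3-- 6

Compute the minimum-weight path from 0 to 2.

Using Dijkstra's algorithm from vertex 0:
Shortest path: 0 -> 4 -> 2
Total weight: 6 + 7 = 13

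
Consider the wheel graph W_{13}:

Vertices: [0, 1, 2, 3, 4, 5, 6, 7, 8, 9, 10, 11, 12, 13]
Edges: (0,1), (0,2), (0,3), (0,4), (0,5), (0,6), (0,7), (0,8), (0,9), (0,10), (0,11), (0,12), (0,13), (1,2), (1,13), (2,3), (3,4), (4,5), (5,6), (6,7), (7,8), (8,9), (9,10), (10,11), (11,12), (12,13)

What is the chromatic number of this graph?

W_{13} = C_{13} plus a hub adjacent to every cycle vertex.
The outer cycle needs 3 colors (odd cycle); the hub is adjacent to all of them so needs a fresh color.
Chromatic number = 3 + 1 = 4.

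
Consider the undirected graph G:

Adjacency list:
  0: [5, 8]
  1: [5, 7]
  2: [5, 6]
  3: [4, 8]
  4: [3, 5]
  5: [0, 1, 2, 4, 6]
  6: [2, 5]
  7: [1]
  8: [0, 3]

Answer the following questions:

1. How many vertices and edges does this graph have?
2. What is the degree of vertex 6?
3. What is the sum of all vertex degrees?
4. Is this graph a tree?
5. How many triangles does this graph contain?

Count: 9 vertices, 10 edges.
Vertex 6 has neighbors [2, 5], degree = 2.
Handshaking lemma: 2 * 10 = 20.
A tree on 9 vertices has 8 edges. This graph has 10 edges (2 extra). Not a tree.
Number of triangles = 1.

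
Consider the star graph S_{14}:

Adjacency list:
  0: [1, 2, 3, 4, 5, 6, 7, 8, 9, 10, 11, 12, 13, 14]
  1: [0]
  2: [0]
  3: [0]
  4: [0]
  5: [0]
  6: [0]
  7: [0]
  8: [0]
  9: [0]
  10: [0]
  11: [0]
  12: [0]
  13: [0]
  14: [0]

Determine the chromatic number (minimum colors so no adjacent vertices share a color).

S_{14} has one hub adjacent to 14 leaves; leaves are pairwise non-adjacent.
Color the hub 0 and every leaf 1.
Chromatic number = 2.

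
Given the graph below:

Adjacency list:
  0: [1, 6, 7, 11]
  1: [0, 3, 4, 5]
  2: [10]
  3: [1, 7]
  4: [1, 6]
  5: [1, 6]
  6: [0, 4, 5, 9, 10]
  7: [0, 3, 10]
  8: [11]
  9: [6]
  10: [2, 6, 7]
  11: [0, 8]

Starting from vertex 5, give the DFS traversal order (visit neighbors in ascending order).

DFS from vertex 5 (neighbors processed in ascending order):
Visit order: 5, 1, 0, 6, 4, 9, 10, 2, 7, 3, 11, 8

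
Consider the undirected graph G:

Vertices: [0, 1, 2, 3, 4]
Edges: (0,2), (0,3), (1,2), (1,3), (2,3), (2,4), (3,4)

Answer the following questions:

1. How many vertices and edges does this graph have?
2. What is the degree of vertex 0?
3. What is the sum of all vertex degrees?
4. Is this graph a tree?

Count: 5 vertices, 7 edges.
Vertex 0 has neighbors [2, 3], degree = 2.
Handshaking lemma: 2 * 7 = 14.
A tree on 5 vertices has 4 edges. This graph has 7 edges (3 extra). Not a tree.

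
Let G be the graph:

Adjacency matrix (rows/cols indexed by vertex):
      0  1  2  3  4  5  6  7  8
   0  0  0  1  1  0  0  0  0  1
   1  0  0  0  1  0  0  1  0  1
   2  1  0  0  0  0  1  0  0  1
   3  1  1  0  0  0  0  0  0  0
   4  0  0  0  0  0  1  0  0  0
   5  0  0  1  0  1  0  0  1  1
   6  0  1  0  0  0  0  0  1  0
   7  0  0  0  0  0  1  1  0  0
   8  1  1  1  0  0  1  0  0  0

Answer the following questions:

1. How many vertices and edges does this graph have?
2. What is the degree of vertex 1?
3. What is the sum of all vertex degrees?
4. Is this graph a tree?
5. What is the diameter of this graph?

Count: 9 vertices, 12 edges.
Vertex 1 has neighbors [3, 6, 8], degree = 3.
Handshaking lemma: 2 * 12 = 24.
A tree on 9 vertices has 8 edges. This graph has 12 edges (4 extra). Not a tree.
Diameter (longest shortest path) = 4.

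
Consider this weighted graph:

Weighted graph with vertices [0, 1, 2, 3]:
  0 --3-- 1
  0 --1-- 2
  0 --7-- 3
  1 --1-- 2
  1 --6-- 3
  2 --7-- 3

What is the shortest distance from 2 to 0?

Using Dijkstra's algorithm from vertex 2:
Shortest path: 2 -> 0
Total weight: 1 = 1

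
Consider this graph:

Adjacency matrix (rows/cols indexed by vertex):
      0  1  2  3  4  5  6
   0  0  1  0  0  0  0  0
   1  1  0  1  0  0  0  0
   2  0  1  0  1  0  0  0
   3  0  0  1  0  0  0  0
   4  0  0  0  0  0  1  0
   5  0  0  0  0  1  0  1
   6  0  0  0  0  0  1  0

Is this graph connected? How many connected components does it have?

Checking connectivity: the graph has 2 connected component(s).
Components: [[0, 1, 2, 3], [4, 5, 6]]. The graph is NOT connected.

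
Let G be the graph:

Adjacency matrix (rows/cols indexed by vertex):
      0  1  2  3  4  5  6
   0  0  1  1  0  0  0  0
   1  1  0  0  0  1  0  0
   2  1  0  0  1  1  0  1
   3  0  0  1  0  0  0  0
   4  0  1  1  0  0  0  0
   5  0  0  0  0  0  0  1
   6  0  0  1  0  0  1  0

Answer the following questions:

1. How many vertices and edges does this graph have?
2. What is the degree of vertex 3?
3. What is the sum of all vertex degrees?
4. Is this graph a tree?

Count: 7 vertices, 7 edges.
Vertex 3 has neighbors [2], degree = 1.
Handshaking lemma: 2 * 7 = 14.
A tree on 7 vertices has 6 edges. This graph has 7 edges (1 extra). Not a tree.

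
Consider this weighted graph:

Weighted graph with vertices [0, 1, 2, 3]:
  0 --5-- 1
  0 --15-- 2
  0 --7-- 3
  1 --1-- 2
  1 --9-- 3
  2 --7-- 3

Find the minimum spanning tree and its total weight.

Applying Kruskal's algorithm (sort edges by weight, add if no cycle):
  Add (1,2) w=1
  Add (0,1) w=5
  Add (0,3) w=7
  Skip (2,3) w=7 (creates cycle)
  Skip (1,3) w=9 (creates cycle)
  Skip (0,2) w=15 (creates cycle)
MST weight = 13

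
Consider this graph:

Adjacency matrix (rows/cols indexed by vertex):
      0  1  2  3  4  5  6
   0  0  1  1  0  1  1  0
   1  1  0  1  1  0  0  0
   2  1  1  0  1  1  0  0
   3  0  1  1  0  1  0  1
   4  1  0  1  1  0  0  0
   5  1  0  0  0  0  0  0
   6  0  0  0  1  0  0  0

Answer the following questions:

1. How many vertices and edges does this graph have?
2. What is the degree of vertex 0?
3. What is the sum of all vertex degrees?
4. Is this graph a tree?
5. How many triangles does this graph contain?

Count: 7 vertices, 10 edges.
Vertex 0 has neighbors [1, 2, 4, 5], degree = 4.
Handshaking lemma: 2 * 10 = 20.
A tree on 7 vertices has 6 edges. This graph has 10 edges (4 extra). Not a tree.
Number of triangles = 4.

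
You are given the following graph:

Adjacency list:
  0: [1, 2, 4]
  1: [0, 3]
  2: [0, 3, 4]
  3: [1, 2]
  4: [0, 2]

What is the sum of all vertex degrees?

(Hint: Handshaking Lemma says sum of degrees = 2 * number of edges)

Count edges: 6 edges.
By Handshaking Lemma: sum of degrees = 2 * 6 = 12.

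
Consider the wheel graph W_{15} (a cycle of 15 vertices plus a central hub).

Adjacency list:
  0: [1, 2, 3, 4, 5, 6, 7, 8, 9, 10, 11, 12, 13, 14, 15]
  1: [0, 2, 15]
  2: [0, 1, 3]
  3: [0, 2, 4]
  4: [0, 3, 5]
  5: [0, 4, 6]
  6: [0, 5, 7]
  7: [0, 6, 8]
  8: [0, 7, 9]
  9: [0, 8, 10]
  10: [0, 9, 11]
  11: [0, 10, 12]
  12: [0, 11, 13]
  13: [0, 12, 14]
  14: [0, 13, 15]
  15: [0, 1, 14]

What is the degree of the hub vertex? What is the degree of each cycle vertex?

The hub connects to all 15 cycle vertices, so deg(hub) = 15.
Each cycle vertex connects to 2 neighbors on the cycle plus the hub, so deg(cycle vertex) = 3.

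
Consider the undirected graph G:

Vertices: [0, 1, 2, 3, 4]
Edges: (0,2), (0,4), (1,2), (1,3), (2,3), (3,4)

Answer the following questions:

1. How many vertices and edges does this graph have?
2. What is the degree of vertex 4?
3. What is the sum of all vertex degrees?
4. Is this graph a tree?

Count: 5 vertices, 6 edges.
Vertex 4 has neighbors [0, 3], degree = 2.
Handshaking lemma: 2 * 6 = 12.
A tree on 5 vertices has 4 edges. This graph has 6 edges (2 extra). Not a tree.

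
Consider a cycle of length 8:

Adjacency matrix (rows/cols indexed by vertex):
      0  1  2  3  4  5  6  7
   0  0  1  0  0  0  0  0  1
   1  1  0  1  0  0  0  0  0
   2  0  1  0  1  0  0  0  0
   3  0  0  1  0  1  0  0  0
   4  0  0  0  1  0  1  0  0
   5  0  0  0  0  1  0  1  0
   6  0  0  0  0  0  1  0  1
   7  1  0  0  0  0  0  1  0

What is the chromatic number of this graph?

This is an even cycle (C_8). Even cycles are bipartite.
Chromatic number = 2.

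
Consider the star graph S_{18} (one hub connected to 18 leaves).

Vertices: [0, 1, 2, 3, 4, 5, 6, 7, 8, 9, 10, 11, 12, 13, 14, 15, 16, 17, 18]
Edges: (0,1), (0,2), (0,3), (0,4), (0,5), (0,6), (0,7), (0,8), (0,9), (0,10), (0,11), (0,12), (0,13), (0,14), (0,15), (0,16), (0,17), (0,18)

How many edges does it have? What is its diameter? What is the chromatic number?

Star graph S_{18}: the hub connects to all 18 leaves.
Edges = 18.
Diameter = 2 (any leaf to hub is 1, leaf to leaf through hub is 2).
Star graphs are bipartite (hub vs leaves), so chromatic number = 2.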